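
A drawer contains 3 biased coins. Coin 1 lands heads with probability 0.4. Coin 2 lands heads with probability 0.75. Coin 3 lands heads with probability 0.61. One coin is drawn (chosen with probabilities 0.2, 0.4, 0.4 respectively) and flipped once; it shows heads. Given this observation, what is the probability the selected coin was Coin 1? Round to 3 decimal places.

Tabulate prior·likelihood by source: [1] prior 0.2, lik 0.4, product 0.08000; [2] prior 0.4, lik 0.75, product 0.3000; [3] prior 0.4, lik 0.61, product 0.2440.
Normalizing constant = 0.62400; the posterior for Coin 1 is its product over the sum, 0.08000/0.62400 = 0.128.

Posterior probability ≈ 0.128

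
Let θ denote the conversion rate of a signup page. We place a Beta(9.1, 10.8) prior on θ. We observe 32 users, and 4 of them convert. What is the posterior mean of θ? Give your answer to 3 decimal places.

Posterior mean ≈ 0.252

Observing 4 successes and 28 failures updates Beta(9.1, 10.8) by adding the success and failure counts to the two shape parameters: α = 9.1+4 = 13.1, β = 10.8+28 = 38.8.
Posterior mean = α/(α+β) = 13.1/51.9 = 0.252.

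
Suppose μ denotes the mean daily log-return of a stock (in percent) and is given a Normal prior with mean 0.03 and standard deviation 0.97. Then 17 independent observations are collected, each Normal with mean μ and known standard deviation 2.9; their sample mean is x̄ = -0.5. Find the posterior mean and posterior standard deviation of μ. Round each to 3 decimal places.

With known σ, the Normal prior is conjugate. Weight on the data is w = (n/σ²)/(n/σ² + 1/τ₀²) = 2.02140/(2.02140+1.06281) = 0.65540.
Posterior mean = w·x̄ + (1−w)·μ₀ = 0.65540·-0.5 + 0.34460·0.03 = -0.317. Posterior variance = 1/(2.02140+1.06281) = 0.324232, so SD = 0.569.

Posterior mean ≈ -0.317; posterior SD ≈ 0.569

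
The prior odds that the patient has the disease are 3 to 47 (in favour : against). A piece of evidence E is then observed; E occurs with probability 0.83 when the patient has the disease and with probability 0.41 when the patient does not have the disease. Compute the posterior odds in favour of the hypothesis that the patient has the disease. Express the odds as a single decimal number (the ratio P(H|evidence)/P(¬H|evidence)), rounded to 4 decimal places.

Posterior odds ≈ 0.1292

Prior odds = 3/47 = 0.063830.
Likelihood ratio for E = 0.83/0.41 = 2.0244.
Posterior odds = prior odds × LR = 0.12922.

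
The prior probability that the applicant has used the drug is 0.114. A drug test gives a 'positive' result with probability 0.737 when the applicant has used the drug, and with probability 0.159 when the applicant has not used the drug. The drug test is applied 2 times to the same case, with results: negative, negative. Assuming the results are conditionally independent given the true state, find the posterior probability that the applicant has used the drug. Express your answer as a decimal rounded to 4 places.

With H the event that the applicant has used the drug, the joint likelihood of the observed sequence is P(data|H) = 0.263·0.263 = 0.069169 and P(data|¬H) = 0.841·0.841 = 0.70728.
Bayes: P(H|data) = 0.114·0.069169 / (0.114·0.069169 + 0.886·0.70728) = 0.0078853/0.63454 = 0.0124.

Posterior P(H) ≈ 0.0124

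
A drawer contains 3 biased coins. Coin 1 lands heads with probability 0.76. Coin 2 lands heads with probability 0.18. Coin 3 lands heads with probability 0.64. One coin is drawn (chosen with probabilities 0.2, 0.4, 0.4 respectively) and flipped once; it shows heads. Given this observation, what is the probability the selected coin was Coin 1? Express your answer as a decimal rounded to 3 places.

Posterior probability ≈ 0.317

P(heads|C1) = 0.76; P(heads|C2) = 0.18; P(heads|C3) = 0.64.
Prior × likelihood for each source: 0.2·0.76=0.1520, 0.4·0.18=0.07200, 0.4·0.64=0.2560. Summing gives P(heads) = 0.48000.
P(Coin 1 | heads) = 0.1520 / 0.48000 = 0.317.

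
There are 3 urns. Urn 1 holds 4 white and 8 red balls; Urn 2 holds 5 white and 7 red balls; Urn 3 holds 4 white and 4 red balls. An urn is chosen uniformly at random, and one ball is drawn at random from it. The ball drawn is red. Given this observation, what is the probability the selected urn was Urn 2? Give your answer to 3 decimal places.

Posterior probability ≈ 0.333

Tabulate prior·likelihood by source: [1] prior 0.333333, lik 0.6667, product 0.2222; [2] prior 0.333333, lik 0.5833, product 0.1944; [3] prior 0.333333, lik 0.5, product 0.1667.
Normalizing constant = 0.58333; the posterior for Urn 2 is its product over the sum, 0.1944/0.58333 = 0.333.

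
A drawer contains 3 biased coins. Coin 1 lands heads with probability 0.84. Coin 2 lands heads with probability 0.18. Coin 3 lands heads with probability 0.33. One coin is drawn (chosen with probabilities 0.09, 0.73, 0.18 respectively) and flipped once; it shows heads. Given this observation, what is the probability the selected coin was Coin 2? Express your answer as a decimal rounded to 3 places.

Tabulate prior·likelihood by source: [1] prior 0.09, lik 0.84, product 0.07560; [2] prior 0.73, lik 0.18, product 0.1314; [3] prior 0.18, lik 0.33, product 0.05940.
Normalizing constant = 0.26640; the posterior for Coin 2 is its product over the sum, 0.1314/0.26640 = 0.493.

Posterior probability ≈ 0.493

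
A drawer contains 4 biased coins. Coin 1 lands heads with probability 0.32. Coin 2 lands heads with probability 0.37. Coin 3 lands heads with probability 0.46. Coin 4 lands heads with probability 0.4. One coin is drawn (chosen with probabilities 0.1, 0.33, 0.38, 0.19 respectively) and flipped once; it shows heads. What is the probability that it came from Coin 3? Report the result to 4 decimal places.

Posterior probability ≈ 0.4317

P(heads|C1) = 0.32; P(heads|C2) = 0.37; P(heads|C3) = 0.46; P(heads|C4) = 0.4.
Prior × likelihood for each source: 0.1·0.32=0.03200, 0.33·0.37=0.1221, 0.38·0.46=0.1748, 0.19·0.4=0.07600. Summing gives P(heads) = 0.40490.
P(Coin 3 | heads) = 0.1748 / 0.40490 = 0.4317.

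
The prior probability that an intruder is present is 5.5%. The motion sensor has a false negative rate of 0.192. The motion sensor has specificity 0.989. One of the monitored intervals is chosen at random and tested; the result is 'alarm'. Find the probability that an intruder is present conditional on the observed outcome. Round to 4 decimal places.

P(H | E) ≈ 0.8104

Write H for 'an intruder is present'. Prior odds H:¬H = 0.055/0.945 = 0.058201. For the 'alarm' outcome, the likelihood ratio is 0.808/0.011 = 73.455.
Posterior odds = 0.058201 × 73.455 = 4.2751, so P(H|E) = 4.2751/(1+4.2751) = 0.8104.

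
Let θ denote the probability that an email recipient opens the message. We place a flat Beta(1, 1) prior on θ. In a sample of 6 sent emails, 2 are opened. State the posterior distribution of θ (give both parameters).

Observing 2 successes and 4 failures updates Beta(1, 1) by adding the success and failure counts to the two shape parameters: α = 1+2 = 3, β = 1+4 = 5.

Posterior: Beta(3, 5)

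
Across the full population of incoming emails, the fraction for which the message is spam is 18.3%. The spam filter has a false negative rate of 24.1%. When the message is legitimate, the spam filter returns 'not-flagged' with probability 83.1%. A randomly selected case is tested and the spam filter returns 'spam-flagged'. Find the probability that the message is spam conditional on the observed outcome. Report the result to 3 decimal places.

P(H | E) ≈ 0.501

Let H be the event that the message is spam. P(H) = 0.183, so P(¬H) = 0.817. With E the 'spam-flagged' result, P(E|H) = 0.759 and P(E|¬H) = 0.169.
P(E) = 0.759·0.183 + 0.169·0.817 = 0.13890 + 0.13807 = 0.27697.
By Bayes' theorem, P(H|E) = 0.13890 / 0.27697 = 0.501.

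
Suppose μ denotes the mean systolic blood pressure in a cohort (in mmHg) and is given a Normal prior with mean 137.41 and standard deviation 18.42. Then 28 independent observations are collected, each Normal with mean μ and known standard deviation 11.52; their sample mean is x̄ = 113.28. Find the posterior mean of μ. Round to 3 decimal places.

With known σ, the Normal prior is conjugate. Weight on the data is w = (n/σ²)/(n/σ² + 1/τ₀²) = 0.210986/(0.210986+0.00294728) = 0.98622.
Posterior mean = w·x̄ + (1−w)·μ₀ = 0.98622·113.28 + 0.013777·137.41 = 113.612.

Posterior mean ≈ 113.612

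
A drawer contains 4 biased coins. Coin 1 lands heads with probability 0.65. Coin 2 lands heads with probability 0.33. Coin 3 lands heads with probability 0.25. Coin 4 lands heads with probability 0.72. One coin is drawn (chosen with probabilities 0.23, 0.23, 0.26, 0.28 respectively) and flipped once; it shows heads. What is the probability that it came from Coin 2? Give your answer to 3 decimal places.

P(heads|C1) = 0.65; P(heads|C2) = 0.33; P(heads|C3) = 0.25; P(heads|C4) = 0.72.
Prior × likelihood for each source: 0.23·0.65=0.1495, 0.23·0.33=0.07590, 0.26·0.25=0.06500, 0.28·0.72=0.2016. Summing gives P(heads) = 0.49200.
P(Coin 2 | heads) = 0.07590 / 0.49200 = 0.154.

Posterior probability ≈ 0.154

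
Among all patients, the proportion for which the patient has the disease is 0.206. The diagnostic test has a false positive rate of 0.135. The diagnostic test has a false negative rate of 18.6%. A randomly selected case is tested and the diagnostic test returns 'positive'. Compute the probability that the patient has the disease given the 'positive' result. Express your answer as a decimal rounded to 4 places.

P(H | E) ≈ 0.6100

Write H for 'the patient has the disease'. Prior odds H:¬H = 0.206/0.794 = 0.25945. For the 'positive' outcome, the likelihood ratio is 0.814/0.135 = 6.0296.
Posterior odds = 0.25945 × 6.0296 = 1.5644, so P(H|E) = 1.5644/(1+1.5644) = 0.6100.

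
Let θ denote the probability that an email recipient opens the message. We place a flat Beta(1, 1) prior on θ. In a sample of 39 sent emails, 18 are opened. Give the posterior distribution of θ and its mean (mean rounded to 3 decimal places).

Posterior: Beta(19, 22); mean ≈ 0.463

The binomial likelihood is conjugate to the Beta prior: with 18 successes and 21 failures, the posterior is Beta(1+18, 1+21) = Beta(19, 22).
E[θ | data] = 19/(19+22) = 0.463.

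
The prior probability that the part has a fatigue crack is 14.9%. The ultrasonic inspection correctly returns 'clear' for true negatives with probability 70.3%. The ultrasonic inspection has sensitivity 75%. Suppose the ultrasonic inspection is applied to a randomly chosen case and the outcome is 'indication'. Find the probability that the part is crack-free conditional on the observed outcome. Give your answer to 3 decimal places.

P(¬H | E) ≈ 0.693

Write H for 'the part has a fatigue crack'. Prior odds H:¬H = 0.149/0.851 = 0.17509. For the 'indication' outcome, the likelihood ratio is 0.75/0.297 = 2.5253.
Posterior odds = 0.17509 × 2.5253 = 0.44214, so P(H|E) = 0.44214/(1+0.44214) = 0.307. Then P(¬H|E) = 1 − 0.307 = 0.693.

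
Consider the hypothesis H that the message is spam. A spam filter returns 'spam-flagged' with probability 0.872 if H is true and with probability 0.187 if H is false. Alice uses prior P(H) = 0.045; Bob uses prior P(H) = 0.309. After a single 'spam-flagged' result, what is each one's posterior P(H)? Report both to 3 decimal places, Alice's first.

Alice: 0.180; Bob: 0.676

P('+'|H) = 0.872, P('+'|¬H) = 0.187.
Alice: numerator 0.872·0.045 = 0.039240; evidence = 0.039240+0.187·0.955 = 0.21782; posterior = 0.180.
Bob: numerator 0.872·0.309 = 0.26945; evidence = 0.26945+0.187·0.691 = 0.39867; posterior = 0.676.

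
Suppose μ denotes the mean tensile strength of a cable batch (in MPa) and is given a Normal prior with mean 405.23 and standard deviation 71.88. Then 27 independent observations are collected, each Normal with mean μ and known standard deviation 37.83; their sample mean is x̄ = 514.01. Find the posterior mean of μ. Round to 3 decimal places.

Posterior mean ≈ 512.905

Prior precision 1/τ₀² = 1/71.88² = 0.00019355; data precision n/σ² = 27/37.83² = 0.0188665.
Posterior precision = 0.00019355 + 0.0188665 = 0.0190600.
Posterior mean = (0.00019355·405.23 + 0.0188665·514.01) / 0.0190600 = 512.905.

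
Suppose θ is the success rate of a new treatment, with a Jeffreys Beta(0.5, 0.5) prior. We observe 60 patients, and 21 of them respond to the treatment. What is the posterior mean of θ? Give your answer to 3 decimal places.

Posterior mean ≈ 0.352

Observing 21 successes and 39 failures updates Beta(0.5, 0.5) by adding the success and failure counts to the two shape parameters: α = 0.5+21 = 21.5, β = 0.5+39 = 39.5.
E[θ | data] = 21.5/(21.5+39.5) = 0.352.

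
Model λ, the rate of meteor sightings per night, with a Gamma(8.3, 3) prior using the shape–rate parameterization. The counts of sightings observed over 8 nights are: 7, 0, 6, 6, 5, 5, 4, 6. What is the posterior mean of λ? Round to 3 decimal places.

Total count ∑xᵢ = 39 over n = 8 nights.
Gamma is conjugate to the Poisson likelihood: posterior is Gamma(shape = 8.3+39 = 47.3, rate = 3+8 = 11).
Posterior mean = shape/rate = 47.3/11 = 4.300.

Posterior mean ≈ 4.300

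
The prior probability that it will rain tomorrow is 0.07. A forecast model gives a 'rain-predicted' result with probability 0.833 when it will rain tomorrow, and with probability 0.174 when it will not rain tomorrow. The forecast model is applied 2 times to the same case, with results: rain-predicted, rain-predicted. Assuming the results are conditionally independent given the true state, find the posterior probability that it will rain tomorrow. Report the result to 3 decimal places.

With H the event that it will rain tomorrow, the joint likelihood of the observed sequence is P(data|H) = 0.833·0.833 = 0.69389 and P(data|¬H) = 0.174·0.174 = 0.030276.
Bayes: P(H|data) = 0.07·0.69389 / (0.07·0.69389 + 0.93·0.030276) = 0.048572/0.076729 = 0.6330.

Posterior P(H) ≈ 0.633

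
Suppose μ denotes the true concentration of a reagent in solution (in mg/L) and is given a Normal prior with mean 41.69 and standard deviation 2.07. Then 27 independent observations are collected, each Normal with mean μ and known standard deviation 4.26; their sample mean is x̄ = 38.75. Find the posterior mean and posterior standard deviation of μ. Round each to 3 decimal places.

With known σ, the Normal prior is conjugate. Weight on the data is w = (n/σ²)/(n/σ² + 1/τ₀²) = 1.48780/(1.48780+0.233378) = 0.86441.
Posterior mean = w·x̄ + (1−w)·μ₀ = 0.86441·38.75 + 0.13559·41.69 = 39.149. Posterior variance = 1/(1.48780+0.233378) = 0.580998, so SD = 0.762.

Posterior mean ≈ 39.149; posterior SD ≈ 0.762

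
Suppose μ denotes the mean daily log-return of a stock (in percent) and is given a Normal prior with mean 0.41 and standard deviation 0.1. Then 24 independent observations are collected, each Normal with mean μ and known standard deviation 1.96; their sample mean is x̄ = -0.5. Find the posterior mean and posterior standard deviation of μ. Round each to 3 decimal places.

With known σ, the Normal prior is conjugate. Weight on the data is w = (n/σ²)/(n/σ² + 1/τ₀²) = 6.24740/(6.24740+100.000) = 0.058800.
Posterior mean = w·x̄ + (1−w)·μ₀ = 0.058800·-0.5 + 0.94120·0.41 = 0.356. Posterior variance = 1/(6.24740+100.000) = 0.00941200, so SD = 0.097.

Posterior mean ≈ 0.356; posterior SD ≈ 0.097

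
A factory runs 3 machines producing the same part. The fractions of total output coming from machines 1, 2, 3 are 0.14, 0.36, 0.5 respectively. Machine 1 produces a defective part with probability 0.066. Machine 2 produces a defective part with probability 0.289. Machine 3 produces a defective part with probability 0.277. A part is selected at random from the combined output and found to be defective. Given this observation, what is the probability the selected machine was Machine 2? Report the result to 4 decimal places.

Tabulate prior·likelihood by source: [1] prior 0.14, lik 0.066, product 0.009240; [2] prior 0.36, lik 0.289, product 0.1040; [3] prior 0.5, lik 0.277, product 0.1385.
Normalizing constant = 0.25178; the posterior for Machine 2 is its product over the sum, 0.1040/0.25178 = 0.4132.

Posterior probability ≈ 0.4132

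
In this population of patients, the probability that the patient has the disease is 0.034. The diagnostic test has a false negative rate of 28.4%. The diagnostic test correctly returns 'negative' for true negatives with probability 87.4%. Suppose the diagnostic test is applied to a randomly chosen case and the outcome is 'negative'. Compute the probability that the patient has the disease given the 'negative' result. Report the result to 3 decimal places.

P(H | E) ≈ 0.011

Let H be the event that the patient has the disease. P(H) = 0.034, so P(¬H) = 0.966. With E the 'negative' result, P(E|H) = 0.284 and P(E|¬H) = 0.874.
P(E) = 0.284·0.034 + 0.874·0.966 = 0.0096560 + 0.84428 = 0.85394.
By Bayes' theorem, P(H|E) = 0.0096560 / 0.85394 = 0.011.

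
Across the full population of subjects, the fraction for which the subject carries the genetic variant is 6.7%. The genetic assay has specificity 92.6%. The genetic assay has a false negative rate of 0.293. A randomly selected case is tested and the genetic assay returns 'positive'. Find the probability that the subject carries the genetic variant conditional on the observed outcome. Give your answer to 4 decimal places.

P(H | E) ≈ 0.4069

Write H for 'the subject carries the genetic variant'. Prior odds H:¬H = 0.067/0.933 = 0.071811. For the 'positive' outcome, the likelihood ratio is 0.707/0.074 = 9.5541.
Posterior odds = 0.071811 × 9.5541 = 0.68609, so P(H|E) = 0.68609/(1+0.68609) = 0.4069.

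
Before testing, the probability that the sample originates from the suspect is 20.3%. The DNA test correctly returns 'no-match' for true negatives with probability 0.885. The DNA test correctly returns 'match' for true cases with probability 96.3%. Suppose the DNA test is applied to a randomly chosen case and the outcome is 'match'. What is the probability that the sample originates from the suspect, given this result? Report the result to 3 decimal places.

P(H | E) ≈ 0.681

Write H for 'the sample originates from the suspect'. Prior odds H:¬H = 0.203/0.797 = 0.25471. For the 'match' outcome, the likelihood ratio is 0.963/0.115 = 8.3739.
Posterior odds = 0.25471 × 8.3739 = 2.1329, so P(H|E) = 2.1329/(1+2.1329) = 0.681.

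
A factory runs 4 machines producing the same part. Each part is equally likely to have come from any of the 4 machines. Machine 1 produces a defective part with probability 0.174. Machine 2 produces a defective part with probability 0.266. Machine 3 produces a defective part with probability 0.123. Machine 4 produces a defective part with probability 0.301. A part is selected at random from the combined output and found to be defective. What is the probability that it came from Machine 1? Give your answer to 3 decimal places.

Tabulate prior·likelihood by source: [1] prior 0.25, lik 0.174, product 0.04350; [2] prior 0.25, lik 0.266, product 0.06650; [3] prior 0.25, lik 0.123, product 0.03075; [4] prior 0.25, lik 0.301, product 0.07525.
Normalizing constant = 0.21600; the posterior for Machine 1 is its product over the sum, 0.04350/0.21600 = 0.201.

Posterior probability ≈ 0.201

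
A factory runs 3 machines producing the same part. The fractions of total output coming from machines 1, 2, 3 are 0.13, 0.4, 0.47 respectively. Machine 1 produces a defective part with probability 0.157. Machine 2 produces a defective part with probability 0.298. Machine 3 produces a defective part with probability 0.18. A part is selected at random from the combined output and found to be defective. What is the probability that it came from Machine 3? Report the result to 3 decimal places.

Posterior probability ≈ 0.377

Tabulate prior·likelihood by source: [1] prior 0.13, lik 0.157, product 0.02041; [2] prior 0.4, lik 0.298, product 0.1192; [3] prior 0.47, lik 0.18, product 0.08460.
Normalizing constant = 0.22421; the posterior for Machine 3 is its product over the sum, 0.08460/0.22421 = 0.377.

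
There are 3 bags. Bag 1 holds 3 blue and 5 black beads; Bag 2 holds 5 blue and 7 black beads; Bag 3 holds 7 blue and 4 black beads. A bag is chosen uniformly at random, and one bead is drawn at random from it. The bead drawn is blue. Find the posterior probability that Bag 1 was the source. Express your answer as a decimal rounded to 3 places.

Posterior probability ≈ 0.263

Tabulate prior·likelihood by source: [1] prior 0.333333, lik 0.375, product 0.1250; [2] prior 0.333333, lik 0.4167, product 0.1389; [3] prior 0.333333, lik 0.6364, product 0.2121.
Normalizing constant = 0.47601; the posterior for Bag 1 is its product over the sum, 0.1250/0.47601 = 0.263.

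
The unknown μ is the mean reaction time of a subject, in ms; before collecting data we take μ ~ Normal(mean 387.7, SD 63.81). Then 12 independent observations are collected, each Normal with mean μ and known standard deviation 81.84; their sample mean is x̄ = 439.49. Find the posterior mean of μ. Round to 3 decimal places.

Posterior mean ≈ 433.247

Prior precision 1/τ₀² = 1/63.81² = 0.00024560; data precision n/σ² = 12/81.84² = 0.00179164.
Posterior precision = 0.00024560 + 0.00179164 = 0.00203723.
Posterior mean = (0.00024560·387.7 + 0.00179164·439.49) / 0.00203723 = 433.247.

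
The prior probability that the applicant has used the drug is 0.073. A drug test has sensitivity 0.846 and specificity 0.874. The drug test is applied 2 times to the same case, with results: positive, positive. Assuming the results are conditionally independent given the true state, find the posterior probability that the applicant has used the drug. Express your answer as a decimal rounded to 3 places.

Posterior P(H) ≈ 0.780

With H the event that the applicant has used the drug, the joint likelihood of the observed sequence is P(data|H) = 0.846·0.846 = 0.71572 and P(data|¬H) = 0.126·0.126 = 0.015876.
Bayes: P(H|data) = 0.073·0.71572 / (0.073·0.71572 + 0.927·0.015876) = 0.052247/0.066964 = 0.7802.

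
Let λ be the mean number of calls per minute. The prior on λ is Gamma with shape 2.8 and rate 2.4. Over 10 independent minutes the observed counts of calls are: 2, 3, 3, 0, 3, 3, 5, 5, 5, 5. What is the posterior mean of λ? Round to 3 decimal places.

Total count ∑xᵢ = 34 over n = 10 minutes.
Gamma is conjugate to the Poisson likelihood: posterior is Gamma(shape = 2.8+34 = 36.8, rate = 2.4+10 = 12.4).
Posterior mean = shape/rate = 36.8/12.4 = 2.968.

Posterior mean ≈ 2.968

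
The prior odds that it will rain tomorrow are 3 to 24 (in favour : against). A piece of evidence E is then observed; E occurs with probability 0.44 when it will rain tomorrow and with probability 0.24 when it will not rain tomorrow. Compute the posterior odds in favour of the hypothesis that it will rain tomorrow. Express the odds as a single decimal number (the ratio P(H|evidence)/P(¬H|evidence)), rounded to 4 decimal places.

Prior odds = 3/24 = 0.12500.
Likelihood ratio for E = 0.44/0.24 = 1.8333.
Posterior odds = prior odds × LR = 0.22917.

Posterior odds ≈ 0.2292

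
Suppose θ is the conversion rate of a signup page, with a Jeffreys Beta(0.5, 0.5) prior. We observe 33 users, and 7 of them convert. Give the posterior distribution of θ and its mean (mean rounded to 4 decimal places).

Posterior: Beta(7.5, 26.5); mean ≈ 0.2206

Observing 7 successes and 26 failures updates Beta(0.5, 0.5) by adding the success and failure counts to the two shape parameters: α = 0.5+7 = 7.5, β = 0.5+26 = 26.5.
Posterior mean = α/(α+β) = 7.5/34 = 0.2206.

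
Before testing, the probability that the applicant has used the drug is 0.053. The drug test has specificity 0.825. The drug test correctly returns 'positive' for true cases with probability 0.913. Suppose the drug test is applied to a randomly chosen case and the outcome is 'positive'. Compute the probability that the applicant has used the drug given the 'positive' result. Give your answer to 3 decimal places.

Let H be the event that the applicant has used the drug. P(H) = 0.053, so P(¬H) = 0.947. With E the 'positive' result, P(E|H) = 0.913 and P(E|¬H) = 0.175.
P(E) = 0.913·0.053 + 0.175·0.947 = 0.048389 + 0.16572 = 0.21411.
By Bayes' theorem, P(H|E) = 0.048389 / 0.21411 = 0.226.

P(H | E) ≈ 0.226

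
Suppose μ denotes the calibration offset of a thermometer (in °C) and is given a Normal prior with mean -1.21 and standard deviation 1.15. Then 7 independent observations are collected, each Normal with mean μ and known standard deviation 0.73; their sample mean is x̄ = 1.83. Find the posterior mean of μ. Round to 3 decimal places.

Posterior mean ≈ 1.665

Prior precision 1/τ₀² = 1/1.15² = 0.756144; data precision n/σ² = 7/0.73² = 13.1357.
Posterior precision = 0.756144 + 13.1357 = 13.8918.
Posterior mean = (0.756144·-1.21 + 13.1357·1.83) / 13.8918 = 1.665.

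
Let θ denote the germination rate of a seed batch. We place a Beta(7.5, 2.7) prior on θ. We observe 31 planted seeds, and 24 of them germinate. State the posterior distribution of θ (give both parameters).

Observing 24 successes and 7 failures updates Beta(7.5, 2.7) by adding the success and failure counts to the two shape parameters: α = 7.5+24 = 31.5, β = 2.7+7 = 9.7.

Posterior: Beta(31.5, 9.7)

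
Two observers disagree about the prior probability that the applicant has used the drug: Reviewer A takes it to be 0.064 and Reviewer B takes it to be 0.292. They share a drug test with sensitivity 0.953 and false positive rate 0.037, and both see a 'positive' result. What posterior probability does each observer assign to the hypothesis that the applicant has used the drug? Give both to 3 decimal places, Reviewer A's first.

The likelihood ratio for a 'positive' result is 0.953/0.037 = 25.757.
Reviewer A: prior odds 0.064/0.936 = 0.068376; posterior odds 1.7611; posterior probability 0.638.
Reviewer B: prior odds 0.292/0.708 = 0.41243; posterior odds 10.623; posterior probability 0.914.

Reviewer A: 0.638; Reviewer B: 0.914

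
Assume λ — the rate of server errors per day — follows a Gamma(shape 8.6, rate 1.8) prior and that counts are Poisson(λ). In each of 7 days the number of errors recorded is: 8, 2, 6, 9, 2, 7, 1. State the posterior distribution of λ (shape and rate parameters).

The Poisson likelihood adds the total count to the shape and the number of exposure periods to the rate. Here ∑xᵢ = 35 and n = 7, so shape 8.6→43.6 and rate 1.8→8.8.

Posterior: Gamma(shape=43.6, rate=8.8)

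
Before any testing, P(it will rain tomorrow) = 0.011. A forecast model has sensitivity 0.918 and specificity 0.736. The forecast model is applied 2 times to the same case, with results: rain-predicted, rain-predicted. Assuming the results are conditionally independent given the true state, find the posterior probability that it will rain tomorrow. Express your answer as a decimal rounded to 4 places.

With H the event that it will rain tomorrow, the joint likelihood of the observed sequence is P(data|H) = 0.918·0.918 = 0.84272 and P(data|¬H) = 0.264·0.264 = 0.069696.
Bayes: P(H|data) = 0.011·0.84272 / (0.011·0.84272 + 0.989·0.069696) = 0.0092700/0.078199 = 0.1185.

Posterior P(H) ≈ 0.1185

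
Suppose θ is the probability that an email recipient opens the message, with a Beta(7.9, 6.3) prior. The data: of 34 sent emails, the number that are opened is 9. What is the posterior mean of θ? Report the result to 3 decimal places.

The binomial likelihood is conjugate to the Beta prior: with 9 successes and 25 failures, the posterior is Beta(7.9+9, 6.3+25) = Beta(16.9, 31.3).
E[θ | data] = 16.9/(16.9+31.3) = 0.351.

Posterior mean ≈ 0.351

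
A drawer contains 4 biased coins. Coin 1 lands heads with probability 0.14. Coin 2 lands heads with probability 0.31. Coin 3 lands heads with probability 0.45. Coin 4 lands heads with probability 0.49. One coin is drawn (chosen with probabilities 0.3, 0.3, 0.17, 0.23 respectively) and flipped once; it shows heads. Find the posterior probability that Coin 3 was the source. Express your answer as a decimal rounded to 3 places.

Posterior probability ≈ 0.236

Tabulate prior·likelihood by source: [1] prior 0.3, lik 0.14, product 0.04200; [2] prior 0.3, lik 0.31, product 0.09300; [3] prior 0.17, lik 0.45, product 0.07650; [4] prior 0.23, lik 0.49, product 0.1127.
Normalizing constant = 0.32420; the posterior for Coin 3 is its product over the sum, 0.07650/0.32420 = 0.236.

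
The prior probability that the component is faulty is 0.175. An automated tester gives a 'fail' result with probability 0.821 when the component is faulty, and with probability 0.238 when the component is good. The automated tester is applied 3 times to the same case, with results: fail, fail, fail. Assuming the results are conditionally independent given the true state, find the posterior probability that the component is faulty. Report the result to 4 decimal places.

Posterior P(H) ≈ 0.8970

Let H be the event that the component is faulty; start with P(H) = 0.175. P('fail'|H) = 0.821, P('fail'|¬H) = 0.238.
Update on result 1 ('fail'): P(H) ← 0.821·0.1750 / (0.821·0.1750 + 0.238·0.8250) = 0.14367/0.34002 = 0.4225.
Update on result 2 ('fail'): P(H) ← 0.821·0.4225 / (0.821·0.4225 + 0.238·0.5775) = 0.34691/0.48434 = 0.7162.
Update on result 3 ('fail'): P(H) ← 0.821·0.7162 / (0.821·0.7162 + 0.238·0.2838) = 0.58804/0.65557 = 0.8970.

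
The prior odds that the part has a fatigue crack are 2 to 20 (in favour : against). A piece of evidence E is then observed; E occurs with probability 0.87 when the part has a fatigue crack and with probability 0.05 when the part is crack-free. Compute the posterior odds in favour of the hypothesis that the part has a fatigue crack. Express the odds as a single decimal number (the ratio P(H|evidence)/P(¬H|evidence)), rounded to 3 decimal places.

Posterior odds ≈ 1.740

Prior odds = 2/20 = 0.10000. In log-odds, ln(0.10000) = -2.3026.
Add log likelihood ratio: ln(17.400) = 2.8565.
Posterior log-odds = 0.55389, so posterior odds = exp(0.55389) = 1.7400.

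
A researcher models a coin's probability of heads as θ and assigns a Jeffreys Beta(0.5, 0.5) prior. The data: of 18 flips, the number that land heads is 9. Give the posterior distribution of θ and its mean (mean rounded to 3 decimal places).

Posterior: Beta(9.5, 9.5); mean ≈ 0.500

Observing 9 successes and 9 failures updates Beta(0.5, 0.5) by adding the success and failure counts to the two shape parameters: α = 0.5+9 = 9.5, β = 0.5+9 = 9.5.
E[θ | data] = 9.5/(9.5+9.5) = 0.500.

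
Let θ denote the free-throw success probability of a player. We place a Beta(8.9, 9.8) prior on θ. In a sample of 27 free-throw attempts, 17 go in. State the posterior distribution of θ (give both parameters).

Posterior: Beta(25.9, 19.8)

Observing 17 successes and 10 failures updates Beta(8.9, 9.8) by adding the success and failure counts to the two shape parameters: α = 8.9+17 = 25.9, β = 9.8+10 = 19.8.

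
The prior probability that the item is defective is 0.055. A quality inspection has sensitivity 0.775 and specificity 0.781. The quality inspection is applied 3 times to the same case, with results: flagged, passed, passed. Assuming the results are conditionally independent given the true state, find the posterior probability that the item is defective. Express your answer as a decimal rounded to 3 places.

With H the event that the item is defective, the joint likelihood of the observed sequence is P(data|H) = 0.775·0.225·0.225 = 0.039234 and P(data|¬H) = 0.219·0.781·0.781 = 0.13358.
Bayes: P(H|data) = 0.055·0.039234 / (0.055·0.039234 + 0.945·0.13358) = 0.0021579/0.12839 = 0.0168.

Posterior P(H) ≈ 0.017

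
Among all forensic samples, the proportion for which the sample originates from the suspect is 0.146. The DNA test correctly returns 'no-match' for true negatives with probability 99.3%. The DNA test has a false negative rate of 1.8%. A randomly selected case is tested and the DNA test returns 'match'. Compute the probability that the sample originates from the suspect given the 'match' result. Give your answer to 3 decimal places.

P(H | E) ≈ 0.960

Let H be the event that the sample originates from the suspect. P(H) = 0.146, so P(¬H) = 0.854. With E the 'match' result, P(E|H) = 0.982 and P(E|¬H) = 0.007.
P(E) = 0.982·0.146 + 0.007·0.854 = 0.14337 + 0.0059780 = 0.14935.
By Bayes' theorem, P(H|E) = 0.14337 / 0.14935 = 0.960.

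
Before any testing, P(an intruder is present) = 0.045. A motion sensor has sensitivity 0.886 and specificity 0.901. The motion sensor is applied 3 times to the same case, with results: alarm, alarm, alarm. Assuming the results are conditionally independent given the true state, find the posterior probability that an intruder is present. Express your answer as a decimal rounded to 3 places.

Posterior P(H) ≈ 0.971

With H the event that an intruder is present, the joint likelihood of the observed sequence is P(data|H) = 0.886·0.886·0.886 = 0.69551 and P(data|¬H) = 0.099·0.099·0.099 = 0.00097030.
Bayes: P(H|data) = 0.045·0.69551 / (0.045·0.69551 + 0.955·0.00097030) = 0.031298/0.032224 = 0.9712.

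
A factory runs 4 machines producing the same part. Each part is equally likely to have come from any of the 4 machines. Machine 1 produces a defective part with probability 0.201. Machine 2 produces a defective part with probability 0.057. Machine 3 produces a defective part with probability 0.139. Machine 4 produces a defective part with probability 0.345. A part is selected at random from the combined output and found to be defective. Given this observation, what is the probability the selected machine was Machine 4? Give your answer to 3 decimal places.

Tabulate prior·likelihood by source: [1] prior 0.25, lik 0.201, product 0.05025; [2] prior 0.25, lik 0.057, product 0.01425; [3] prior 0.25, lik 0.139, product 0.03475; [4] prior 0.25, lik 0.345, product 0.08625.
Normalizing constant = 0.18550; the posterior for Machine 4 is its product over the sum, 0.08625/0.18550 = 0.465.

Posterior probability ≈ 0.465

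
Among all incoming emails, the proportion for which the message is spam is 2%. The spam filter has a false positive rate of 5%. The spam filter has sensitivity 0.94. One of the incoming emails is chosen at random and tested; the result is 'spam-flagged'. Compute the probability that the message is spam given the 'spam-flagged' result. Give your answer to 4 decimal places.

Let H be the event that the message is spam. P(H) = 0.02, so P(¬H) = 0.98. With E the 'spam-flagged' result, P(E|H) = 0.94 and P(E|¬H) = 0.05.
P(E) = 0.94·0.02 + 0.05·0.98 = 0.018800 + 0.049000 = 0.067800.
By Bayes' theorem, P(H|E) = 0.018800 / 0.067800 = 0.2773.

P(H | E) ≈ 0.2773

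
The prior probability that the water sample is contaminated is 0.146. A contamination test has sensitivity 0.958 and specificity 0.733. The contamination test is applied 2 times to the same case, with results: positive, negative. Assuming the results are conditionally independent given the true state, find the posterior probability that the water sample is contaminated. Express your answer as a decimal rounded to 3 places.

Posterior P(H) ≈ 0.034

With H the event that the water sample is contaminated, the joint likelihood of the observed sequence is P(data|H) = 0.958·0.042 = 0.040236 and P(data|¬H) = 0.267·0.733 = 0.19571.
Bayes: P(H|data) = 0.146·0.040236 / (0.146·0.040236 + 0.854·0.19571) = 0.0058745/0.17301 = 0.0340.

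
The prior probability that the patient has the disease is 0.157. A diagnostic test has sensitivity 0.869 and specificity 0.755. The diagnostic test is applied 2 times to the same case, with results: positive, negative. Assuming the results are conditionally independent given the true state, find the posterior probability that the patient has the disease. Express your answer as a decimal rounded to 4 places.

Posterior P(H) ≈ 0.1028

With H the event that the patient has the disease, the joint likelihood of the observed sequence is P(data|H) = 0.869·0.131 = 0.11384 and P(data|¬H) = 0.245·0.755 = 0.18498.
Bayes: P(H|data) = 0.157·0.11384 / (0.157·0.11384 + 0.843·0.18498) = 0.017873/0.17381 = 0.1028.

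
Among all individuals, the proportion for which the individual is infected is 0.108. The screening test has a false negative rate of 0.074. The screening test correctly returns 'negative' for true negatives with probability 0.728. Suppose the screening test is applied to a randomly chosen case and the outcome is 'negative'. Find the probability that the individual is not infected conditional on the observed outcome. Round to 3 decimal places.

Write H for 'the individual is infected'. Prior odds H:¬H = 0.108/0.892 = 0.12108. For the 'negative' outcome, the likelihood ratio is 0.074/0.728 = 0.10165.
Posterior odds = 0.12108 × 0.10165 = 0.012307, so P(H|E) = 0.012307/(1+0.012307) = 0.012. Then P(¬H|E) = 1 − 0.012 = 0.988.

P(¬H | E) ≈ 0.988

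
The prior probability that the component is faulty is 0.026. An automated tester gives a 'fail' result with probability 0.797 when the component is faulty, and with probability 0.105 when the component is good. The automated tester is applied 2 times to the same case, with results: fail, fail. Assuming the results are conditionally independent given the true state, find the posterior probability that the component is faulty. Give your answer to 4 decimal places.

With H the event that the component is faulty, the joint likelihood of the observed sequence is P(data|H) = 0.797·0.797 = 0.63521 and P(data|¬H) = 0.105·0.105 = 0.011025.
Bayes: P(H|data) = 0.026·0.63521 / (0.026·0.63521 + 0.974·0.011025) = 0.016515/0.027254 = 0.6060.

Posterior P(H) ≈ 0.6060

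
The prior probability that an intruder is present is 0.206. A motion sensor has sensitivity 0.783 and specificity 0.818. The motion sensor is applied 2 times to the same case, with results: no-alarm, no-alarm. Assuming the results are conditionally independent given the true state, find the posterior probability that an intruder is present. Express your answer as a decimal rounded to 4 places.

Posterior P(H) ≈ 0.0179

Let H be the event that an intruder is present; start with P(H) = 0.206. P('alarm'|H) = 0.783, P('alarm'|¬H) = 0.182.
Update on result 1 ('no-alarm'): P(H) ← 0.217·0.2060 / (0.217·0.2060 + 0.818·0.7940) = 0.044702/0.69419 = 0.0644.
Update on result 2 ('no-alarm'): P(H) ← 0.217·0.0644 / (0.217·0.0644 + 0.818·0.9356) = 0.013974/0.77930 = 0.0179.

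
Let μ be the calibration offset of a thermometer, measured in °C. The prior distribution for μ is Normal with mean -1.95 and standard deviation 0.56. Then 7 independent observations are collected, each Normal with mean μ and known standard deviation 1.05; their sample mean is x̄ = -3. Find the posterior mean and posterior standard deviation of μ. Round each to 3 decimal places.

Prior precision 1/τ₀² = 1/0.56² = 3.18878; data precision n/σ² = 7/1.05² = 6.34921.
Posterior precision = 3.18878 + 6.34921 = 9.53798, giving posterior SD = 1/√9.53798 = 0.324.
Posterior mean = (3.18878·-1.95 + 6.34921·-3) / 9.53798 = -2.649.

Posterior mean ≈ -2.649; posterior SD ≈ 0.324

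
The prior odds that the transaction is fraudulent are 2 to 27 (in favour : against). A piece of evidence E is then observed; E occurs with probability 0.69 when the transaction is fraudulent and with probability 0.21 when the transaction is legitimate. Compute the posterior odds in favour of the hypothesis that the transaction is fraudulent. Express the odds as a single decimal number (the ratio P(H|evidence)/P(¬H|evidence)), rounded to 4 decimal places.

Posterior odds ≈ 0.2434

Prior odds = 2/27 = 0.074074.
Likelihood ratio for E = 0.69/0.21 = 3.2857.
Posterior odds = prior odds × LR = 0.24339.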